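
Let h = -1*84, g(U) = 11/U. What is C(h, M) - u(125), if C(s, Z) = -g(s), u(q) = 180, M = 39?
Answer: -15109/84 ≈ -179.87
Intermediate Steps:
h = -84
C(s, Z) = -11/s
C(h, M) - u(125) = -11/(-84) - 1*180 = -11*(-1/84) - 180 = 11/84 - 180 = -15109/84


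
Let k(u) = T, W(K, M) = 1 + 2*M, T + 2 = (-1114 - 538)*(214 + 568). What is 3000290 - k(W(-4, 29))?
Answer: 4292156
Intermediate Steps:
T = -1291866 (T = -2 + (-1114 - 538)*(214 + 568) = -2 - 1652*782 = -2 - 1291864 = -1291866)
k(u) = -1291866
3000290 - k(W(-4, 29)) = 3000290 - 1*(-1291866) = 3000290 + 1291866 = 4292156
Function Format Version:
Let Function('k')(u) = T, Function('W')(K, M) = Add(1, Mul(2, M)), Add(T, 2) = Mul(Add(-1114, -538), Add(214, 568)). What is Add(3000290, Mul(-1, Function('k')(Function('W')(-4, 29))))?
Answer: 4292156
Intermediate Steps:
T = -1291866 (T = Add(-2, Mul(Add(-1114, -538), Add(214, 568))) = Add(-2, Mul(-1652, 782)) = Add(-2, -1291864) = -1291866)
Function('k')(u) = -1291866
Add(3000290, Mul(-1, Function('k')(Function('W')(-4, 29)))) = Add(3000290, Mul(-1, -1291866)) = Add(3000290, 1291866) = 4292156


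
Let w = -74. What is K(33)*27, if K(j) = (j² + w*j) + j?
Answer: -35640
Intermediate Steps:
K(j) = j² - 73*j (K(j) = (j² - 74*j) + j = j² - 73*j)
K(33)*27 = (33*(-73 + 33))*27 = (33*(-40))*27 = -1320*27 = -35640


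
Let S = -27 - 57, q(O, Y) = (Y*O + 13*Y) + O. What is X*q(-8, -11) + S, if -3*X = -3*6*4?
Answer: -1596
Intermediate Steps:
q(O, Y) = O + 13*Y + O*Y (q(O, Y) = (O*Y + 13*Y) + O = (13*Y + O*Y) + O = O + 13*Y + O*Y)
S = -84
X = 24 (X = -(-3*6)*4/3 = -(-6)*4 = -1/3*(-72) = 24)
X*q(-8, -11) + S = 24*(-8 + 13*(-11) - 8*(-11)) - 84 = 24*(-8 - 143 + 88) - 84 = 24*(-63) - 84 = -1512 - 84 = -1596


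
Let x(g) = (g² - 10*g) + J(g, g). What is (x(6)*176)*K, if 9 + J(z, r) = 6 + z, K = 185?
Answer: -683760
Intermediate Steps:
J(z, r) = -3 + z (J(z, r) = -9 + (6 + z) = -3 + z)
x(g) = -3 + g² - 9*g (x(g) = (g² - 10*g) + (-3 + g) = -3 + g² - 9*g)
(x(6)*176)*K = ((-3 + 6² - 9*6)*176)*185 = ((-3 + 36 - 54)*176)*185 = -21*176*185 = -3696*185 = -683760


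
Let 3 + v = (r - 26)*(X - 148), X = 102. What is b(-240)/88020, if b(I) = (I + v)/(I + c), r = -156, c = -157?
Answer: -8129/34943940 ≈ -0.00023263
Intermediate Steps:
v = 8369 (v = -3 + (-156 - 26)*(102 - 148) = -3 - 182*(-46) = -3 + 8372 = 8369)
b(I) = (8369 + I)/(-157 + I) (b(I) = (I + 8369)/(I - 157) = (8369 + I)/(-157 + I))
b(-240)/88020 = ((8369 - 240)/(-157 - 240))/88020 = (8129/(-397))*(1/88020) = -1/397*8129*(1/88020) = -8129/397*1/88020 = -8129/34943940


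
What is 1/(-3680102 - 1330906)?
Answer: -1/5011008 ≈ -1.9956e-7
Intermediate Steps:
1/(-3680102 - 1330906) = 1/(-5011008) = -1/5011008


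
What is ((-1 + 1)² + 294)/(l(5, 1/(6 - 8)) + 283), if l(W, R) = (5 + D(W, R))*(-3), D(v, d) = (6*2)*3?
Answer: 147/80 ≈ 1.8375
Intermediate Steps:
D(v, d) = 36 (D(v, d) = 12*3 = 36)
l(W, R) = -123 (l(W, R) = (5 + 36)*(-3) = 41*(-3) = -123)
((-1 + 1)² + 294)/(l(5, 1/(6 - 8)) + 283) = ((-1 + 1)² + 294)/(-123 + 283) = (0² + 294)/160 = (0 + 294)*(1/160) = 294*(1/160) = 147/80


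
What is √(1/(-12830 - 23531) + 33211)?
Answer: 3*√4878778262930/36361 ≈ 182.24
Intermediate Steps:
√(1/(-12830 - 23531) + 33211) = √(1/(-36361) + 33211) = √(-1/36361 + 33211) = √(1207585170/36361) = 3*√4878778262930/36361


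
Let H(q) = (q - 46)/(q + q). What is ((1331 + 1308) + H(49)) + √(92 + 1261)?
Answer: 258625/98 + √1353 ≈ 2675.8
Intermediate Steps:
H(q) = (-46 + q)/(2*q) (H(q) = (-46 + q)/((2*q)) = (-46 + q)*(1/(2*q)) = (-46 + q)/(2*q))
((1331 + 1308) + H(49)) + √(92 + 1261) = ((1331 + 1308) + (½)*(-46 + 49)/49) + √(92 + 1261) = (2639 + (½)*(1/49)*3) + √1353 = (2639 + 3/98) + √1353 = 258625/98 + √1353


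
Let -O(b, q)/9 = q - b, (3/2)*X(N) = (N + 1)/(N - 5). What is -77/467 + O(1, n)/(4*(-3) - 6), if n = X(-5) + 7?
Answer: 20794/7005 ≈ 2.9685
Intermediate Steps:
X(N) = 2*(1 + N)/(3*(-5 + N)) (X(N) = 2*((N + 1)/(N - 5))/3 = 2*((1 + N)/(-5 + N))/3 = 2*(1 + N)/(3*(-5 + N)))
n = 109/15 (n = 2*(1 - 5)/(3*(-5 - 5)) + 7 = (2/3)*(-4)/(-10) + 7 = (2/3)*(-1/10)*(-4) + 7 = 4/15 + 7 = 109/15 ≈ 7.2667)
O(b, q) = -9*q + 9*b (O(b, q) = -9*(q - b) = -9*q + 9*b)
-77/467 + O(1, n)/(4*(-3) - 6) = -77/467 + (-9*109/15 + 9*1)/(4*(-3) - 6) = -77*1/467 + (-327/5 + 9)/(-12 - 6) = -77/467 - 282/5/(-18) = -77/467 - 282/5*(-1/18) = -77/467 + 47/15 = 20794/7005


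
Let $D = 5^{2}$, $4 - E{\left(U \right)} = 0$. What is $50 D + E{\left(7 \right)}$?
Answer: $1254$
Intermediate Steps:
$E{\left(U \right)} = 4$ ($E{\left(U \right)} = 4 - 0 = 4 + 0 = 4$)
$D = 25$
$50 D + E{\left(7 \right)} = 50 \cdot 25 + 4 = 1250 + 4 = 1254$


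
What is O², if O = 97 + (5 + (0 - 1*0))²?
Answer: 14884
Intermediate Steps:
O = 122 (O = 97 + (5 + (0 + 0))² = 97 + (5 + 0)² = 97 + 5² = 97 + 25 = 122)
O² = 122² = 14884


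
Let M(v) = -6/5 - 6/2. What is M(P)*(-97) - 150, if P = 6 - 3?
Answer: 1287/5 ≈ 257.40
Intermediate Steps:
P = 3
M(v) = -21/5 (M(v) = -6*⅕ - 6*½ = -6/5 - 3 = -21/5)
M(P)*(-97) - 150 = -21/5*(-97) - 150 = 2037/5 - 150 = 1287/5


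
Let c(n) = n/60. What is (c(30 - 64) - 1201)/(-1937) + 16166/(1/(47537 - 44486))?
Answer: 2866128535307/58110 ≈ 4.9322e+7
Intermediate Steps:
c(n) = n/60 (c(n) = n*(1/60) = n/60)
(c(30 - 64) - 1201)/(-1937) + 16166/(1/(47537 - 44486)) = ((30 - 64)/60 - 1201)/(-1937) + 16166/(1/(47537 - 44486)) = ((1/60)*(-34) - 1201)*(-1/1937) + 16166/(1/3051) = (-17/30 - 1201)*(-1/1937) + 16166/(1/3051) = -36047/30*(-1/1937) + 16166*3051 = 36047/58110 + 49322466 = 2866128535307/58110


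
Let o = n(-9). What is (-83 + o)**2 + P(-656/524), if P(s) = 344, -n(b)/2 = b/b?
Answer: 7569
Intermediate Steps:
n(b) = -2 (n(b) = -2*b/b = -2*1 = -2)
o = -2
(-83 + o)**2 + P(-656/524) = (-83 - 2)**2 + 344 = (-85)**2 + 344 = 7225 + 344 = 7569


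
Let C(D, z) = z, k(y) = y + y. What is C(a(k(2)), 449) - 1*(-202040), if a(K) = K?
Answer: 202489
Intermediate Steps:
k(y) = 2*y
C(a(k(2)), 449) - 1*(-202040) = 449 - 1*(-202040) = 449 + 202040 = 202489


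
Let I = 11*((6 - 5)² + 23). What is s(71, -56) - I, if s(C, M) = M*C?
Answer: -4240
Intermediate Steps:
I = 264 (I = 11*(1² + 23) = 11*(1 + 23) = 11*24 = 264)
s(C, M) = C*M
s(71, -56) - I = 71*(-56) - 1*264 = -3976 - 264 = -4240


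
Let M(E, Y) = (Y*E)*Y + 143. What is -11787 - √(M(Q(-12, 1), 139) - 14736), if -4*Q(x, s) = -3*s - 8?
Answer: -11787 - √154159/2 ≈ -11983.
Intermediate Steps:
Q(x, s) = 2 + 3*s/4 (Q(x, s) = -(-3*s - 8)/4 = -(-8 - 3*s)/4 = 2 + 3*s/4)
M(E, Y) = 143 + E*Y² (M(E, Y) = (E*Y)*Y + 143 = E*Y² + 143 = 143 + E*Y²)
-11787 - √(M(Q(-12, 1), 139) - 14736) = -11787 - √((143 + (2 + (¾)*1)*139²) - 14736) = -11787 - √((143 + (2 + ¾)*19321) - 14736) = -11787 - √((143 + (11/4)*19321) - 14736) = -11787 - √((143 + 212531/4) - 14736) = -11787 - √(213103/4 - 14736) = -11787 - √(154159/4) = -11787 - √154159/2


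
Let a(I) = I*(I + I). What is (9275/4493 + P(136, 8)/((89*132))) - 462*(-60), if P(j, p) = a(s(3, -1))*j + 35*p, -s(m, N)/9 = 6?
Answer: 366709947689/13195941 ≈ 27790.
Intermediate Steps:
s(m, N) = -54 (s(m, N) = -9*6 = -54)
a(I) = 2*I**2 (a(I) = I*(2*I) = 2*I**2)
P(j, p) = 35*p + 5832*j (P(j, p) = (2*(-54)**2)*j + 35*p = (2*2916)*j + 35*p = 5832*j + 35*p = 35*p + 5832*j)
(9275/4493 + P(136, 8)/((89*132))) - 462*(-60) = (9275/4493 + (35*8 + 5832*136)/((89*132))) - 462*(-60) = (9275*(1/4493) + (280 + 793152)/11748) - 1*(-27720) = (9275/4493 + 793432*(1/11748)) + 27720 = (9275/4493 + 198358/2937) + 27720 = 918463169/13195941 + 27720 = 366709947689/13195941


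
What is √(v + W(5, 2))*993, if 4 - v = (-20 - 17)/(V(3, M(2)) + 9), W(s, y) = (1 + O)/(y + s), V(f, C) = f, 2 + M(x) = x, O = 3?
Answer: 331*√13503/14 ≈ 2747.4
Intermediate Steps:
M(x) = -2 + x
W(s, y) = 4/(s + y) (W(s, y) = (1 + 3)/(y + s) = 4/(s + y))
v = 85/12 (v = 4 - (-20 - 17)/(3 + 9) = 4 - (-37)/12 = 4 - 1*(-37/12) = 4 + 37/12 = 85/12 ≈ 7.0833)
√(v + W(5, 2))*993 = √(85/12 + 4/(5 + 2))*993 = √(85/12 + 4/7)*993 = √(643/84)*993 = (√13503/42)*993 = 331*√13503/14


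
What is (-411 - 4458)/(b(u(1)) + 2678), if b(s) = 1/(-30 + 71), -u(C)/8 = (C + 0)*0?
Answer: -199629/109799 ≈ -1.8181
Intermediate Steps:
u(C) = 0 (u(C) = -8*(C + 0)*0 = -8*C*0 = -8*0 = 0)
b(s) = 1/41
(-411 - 4458)/(b(u(1)) + 2678) = (-411 - 4458)/(1/41 + 2678) = -4869/109799/41 = -4869*41/109799 = -199629/109799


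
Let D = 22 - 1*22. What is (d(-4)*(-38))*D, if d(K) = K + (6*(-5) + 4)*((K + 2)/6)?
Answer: 0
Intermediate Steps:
D = 0 (D = 22 - 22 = 0)
d(K) = -26/3 - 10*K/3 (d(K) = K + (-30 + 4)*((2 + K)*(⅙)) = K - 26*(⅓ + K/6) = K + (-26/3 - 13*K/3) = -26/3 - 10*K/3)
(d(-4)*(-38))*D = ((-26/3 - 10/3*(-4))*(-38))*0 = ((-26/3 + 40/3)*(-38))*0 = ((14/3)*(-38))*0 = -532/3*0 = 0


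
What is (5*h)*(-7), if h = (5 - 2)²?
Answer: -315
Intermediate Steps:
h = 9 (h = 3² = 9)
(5*h)*(-7) = (5*9)*(-7) = 45*(-7) = -315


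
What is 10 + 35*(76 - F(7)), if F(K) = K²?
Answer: 955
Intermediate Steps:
10 + 35*(76 - F(7)) = 10 + 35*(76 - 1*7²) = 10 + 35*(76 - 1*49) = 10 + 35*(76 - 49) = 10 + 35*27 = 10 + 945 = 955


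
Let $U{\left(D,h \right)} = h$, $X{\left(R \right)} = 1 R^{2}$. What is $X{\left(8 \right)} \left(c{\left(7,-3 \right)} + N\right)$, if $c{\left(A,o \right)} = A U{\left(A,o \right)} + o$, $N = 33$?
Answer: $576$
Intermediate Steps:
$X{\left(R \right)} = R^{2}$
$c{\left(A,o \right)} = o + A o$ ($c{\left(A,o \right)} = A o + o = o + A o$)
$X{\left(8 \right)} \left(c{\left(7,-3 \right)} + N\right) = 8^{2} \left(- 3 \left(1 + 7\right) + 33\right) = 64 \left(\left(-3\right) 8 + 33\right) = 64 \left(-24 + 33\right) = 64 \cdot 9 = 576$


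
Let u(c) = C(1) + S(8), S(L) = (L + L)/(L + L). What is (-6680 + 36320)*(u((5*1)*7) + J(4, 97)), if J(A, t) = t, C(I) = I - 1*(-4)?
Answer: 3052920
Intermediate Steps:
C(I) = 4 + I (C(I) = I + 4 = 4 + I)
S(L) = 1 (S(L) = (2*L)/((2*L)) = (2*L)*(1/(2*L)) = 1)
u(c) = 6 (u(c) = (4 + 1) + 1 = 5 + 1 = 6)
(-6680 + 36320)*(u((5*1)*7) + J(4, 97)) = (-6680 + 36320)*(6 + 97) = 29640*103 = 3052920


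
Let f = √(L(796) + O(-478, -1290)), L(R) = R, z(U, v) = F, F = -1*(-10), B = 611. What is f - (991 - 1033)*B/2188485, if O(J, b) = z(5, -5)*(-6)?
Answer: 658/56115 + 4*√46 ≈ 27.141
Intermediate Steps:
F = 10
z(U, v) = 10
O(J, b) = -60 (O(J, b) = 10*(-6) = -60)
f = 4*√46 (f = √(796 - 60) = √736 = 4*√46 ≈ 27.129)
f - (991 - 1033)*B/2188485 = 4*√46 - (991 - 1033)*611/2188485 = 4*√46 - (-42*611)/2188485 = 4*√46 - (-25662)/2188485 = 4*√46 - 1*(-658/56115) = 4*√46 + 658/56115 = 658/56115 + 4*√46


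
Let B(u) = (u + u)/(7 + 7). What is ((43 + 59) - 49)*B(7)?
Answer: 53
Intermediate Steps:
B(u) = u/7 (B(u) = (2*u)/14 = (2*u)*(1/14) = u/7)
((43 + 59) - 49)*B(7) = ((43 + 59) - 49)*((⅐)*7) = (102 - 49)*1 = 53*1 = 53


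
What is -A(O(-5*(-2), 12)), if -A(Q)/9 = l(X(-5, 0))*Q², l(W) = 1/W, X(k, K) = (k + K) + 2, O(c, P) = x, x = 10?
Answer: -300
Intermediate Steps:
O(c, P) = 10
X(k, K) = 2 + K + k (X(k, K) = (K + k) + 2 = 2 + K + k)
A(Q) = 3*Q² (A(Q) = -9*Q²/(2 + 0 - 5) = -9*Q²/(-3) = -(-3)*Q² = 3*Q²)
-A(O(-5*(-2), 12)) = -3*10² = -3*100 = -1*300 = -300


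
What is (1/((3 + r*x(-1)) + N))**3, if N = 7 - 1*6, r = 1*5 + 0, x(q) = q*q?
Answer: 1/729 ≈ 0.0013717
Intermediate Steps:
x(q) = q**2
r = 5 (r = 5 + 0 = 5)
N = 1 (N = 7 - 6 = 1)
(1/((3 + r*x(-1)) + N))**3 = (1/((3 + 5*(-1)**2) + 1))**3 = (1/((3 + 5*1) + 1))**3 = (1/((3 + 5) + 1))**3 = (1/(8 + 1))**3 = (1/9)**3 = 1/729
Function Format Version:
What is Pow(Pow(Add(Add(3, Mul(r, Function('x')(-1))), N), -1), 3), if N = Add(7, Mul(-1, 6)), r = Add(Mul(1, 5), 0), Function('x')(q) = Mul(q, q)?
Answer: Rational(1, 729) ≈ 0.0013717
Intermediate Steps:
Function('x')(q) = Pow(q, 2)
r = 5 (r = Add(5, 0) = 5)
N = 1 (N = Add(7, -6) = 1)
Pow(Pow(Add(Add(3, Mul(r, Function('x')(-1))), N), -1), 3) = Pow(Pow(Add(Add(3, Mul(5, Pow(-1, 2))), 1), -1), 3) = Pow(Pow(Add(Add(3, Mul(5, 1)), 1), -1), 3) = Pow(Pow(Add(Add(3, 5), 1), -1), 3) = Pow(Pow(Add(8, 1), -1), 3) = Pow(Pow(9, -1), 3) = Pow(Rational(1, 9), 3) = Rational(1, 729)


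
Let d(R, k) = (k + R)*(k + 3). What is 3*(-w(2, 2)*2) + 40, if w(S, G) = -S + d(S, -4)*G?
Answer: 28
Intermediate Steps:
d(R, k) = (3 + k)*(R + k) (d(R, k) = (R + k)*(3 + k) = (3 + k)*(R + k))
w(S, G) = -S + G*(4 - S) (w(S, G) = -S + ((-4)² + 3*S + 3*(-4) + S*(-4))*G = -S + (16 + 3*S - 12 - 4*S)*G = -S + (4 - S)*G = -S + G*(4 - S))
3*(-w(2, 2)*2) + 40 = 3*(-(-1*2 + 2*(4 - 1*2))*2) + 40 = 3*(-(-2 + 2*(4 - 2))*2) + 40 = 3*(-(-2 + 2*2)*2) + 40 = 3*(-(-2 + 4)*2) + 40 = 3*(-1*2*2) + 40 = 3*(-2*2) + 40 = 3*(-4) + 40 = -12 + 40 = 28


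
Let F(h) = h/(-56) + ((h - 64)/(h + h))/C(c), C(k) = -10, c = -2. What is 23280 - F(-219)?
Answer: 1427293757/61320 ≈ 23276.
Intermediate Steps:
F(h) = -h/56 - (-64 + h)/(20*h) (F(h) = h/(-56) + ((h - 64)/(h + h))/(-10) = h*(-1/56) + ((-64 + h)/((2*h)))*(-⅒) = -h/56 + ((-64 + h)*(1/(2*h)))*(-⅒) = -h/56 + ((-64 + h)/(2*h))*(-⅒) = -h/56 - (-64 + h)/(20*h))
23280 - F(-219) = 23280 - (896 - 1*(-219)*(14 + 5*(-219)))/(280*(-219)) = 23280 - (-1)*(896 - 1*(-219)*(14 - 1095))/(280*219) = 23280 - (-1)*(896 - 1*(-219)*(-1081))/(280*219) = 23280 - (-1)*(896 - 236739)/(280*219) = 23280 - (-1)*(-235843)/(280*219) = 23280 - 1*235843/61320 = 23280 - 235843/61320 = 1427293757/61320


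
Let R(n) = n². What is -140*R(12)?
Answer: -20160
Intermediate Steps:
-140*R(12) = -140*12² = -140*144 = -20160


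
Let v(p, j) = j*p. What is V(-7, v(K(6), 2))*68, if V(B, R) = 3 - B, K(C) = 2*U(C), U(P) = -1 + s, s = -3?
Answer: 680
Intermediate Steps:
U(P) = -4 (U(P) = -1 - 3 = -4)
K(C) = -8 (K(C) = 2*(-4) = -8)
V(-7, v(K(6), 2))*68 = (3 - 1*(-7))*68 = (3 + 7)*68 = 10*68 = 680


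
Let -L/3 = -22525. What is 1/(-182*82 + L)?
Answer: 1/52651 ≈ 1.8993e-5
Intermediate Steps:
L = 67575 (L = -3*(-22525) = 67575)
1/(-182*82 + L) = 1/(-182*82 + 67575) = 1/(-14924 + 67575) = 1/52651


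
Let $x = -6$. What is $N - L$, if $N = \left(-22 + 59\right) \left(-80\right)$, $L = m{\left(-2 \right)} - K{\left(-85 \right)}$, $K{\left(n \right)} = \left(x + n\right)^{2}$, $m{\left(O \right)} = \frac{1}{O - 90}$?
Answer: $\frac{489533}{92} \approx 5321.0$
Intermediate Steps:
$m{\left(O \right)} = \frac{1}{-90 + O}$
$K{\left(n \right)} = \left(-6 + n\right)^{2}$
$L = - \frac{761853}{92}$ ($L = \frac{1}{-90 - 2} - \left(-6 - 85\right)^{2} = \frac{1}{-92} - \left(-91\right)^{2} = - \frac{1}{92} - 8281 = - \frac{761853}{92} \approx -8281.0$)
$N = -2960$ ($N = 37 \left(-80\right) = -2960$)
$N - L = -2960 - - \frac{761853}{92} = -2960 + \frac{761853}{92} = \frac{489533}{92}$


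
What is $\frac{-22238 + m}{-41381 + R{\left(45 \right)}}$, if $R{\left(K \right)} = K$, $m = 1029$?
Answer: $\frac{21209}{41336} \approx 0.51309$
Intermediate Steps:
$\frac{-22238 + m}{-41381 + R{\left(45 \right)}} = \frac{-22238 + 1029}{-41381 + 45} = - \frac{21209}{-41336} = \left(-21209\right) \left(- \frac{1}{41336}\right) = \frac{21209}{41336}$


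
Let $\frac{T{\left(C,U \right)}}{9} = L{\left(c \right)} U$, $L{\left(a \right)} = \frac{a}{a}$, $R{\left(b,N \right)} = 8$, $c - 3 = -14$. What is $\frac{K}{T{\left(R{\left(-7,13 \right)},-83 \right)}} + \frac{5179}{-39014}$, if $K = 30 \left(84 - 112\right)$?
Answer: $\frac{9634349}{9714486} \approx 0.99175$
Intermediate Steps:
$c = -11$ ($c = 3 - 14 = -11$)
$L{\left(a \right)} = 1$
$K = -840$ ($K = 30 \left(-28\right) = -840$)
$T{\left(C,U \right)} = 9 U$ ($T{\left(C,U \right)} = 9 \cdot 1 U = 9 U$)
$\frac{K}{T{\left(R{\left(-7,13 \right)},-83 \right)}} + \frac{5179}{-39014} = - \frac{840}{9 \left(-83\right)} + \frac{5179}{-39014} = - \frac{840}{-747} + 5179 \left(- \frac{1}{39014}\right) = \left(-840\right) \left(- \frac{1}{747}\right) - \frac{5179}{39014} = \frac{280}{249} - \frac{5179}{39014} = \frac{9634349}{9714486}$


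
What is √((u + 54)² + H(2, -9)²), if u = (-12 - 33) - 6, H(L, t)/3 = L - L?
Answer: 3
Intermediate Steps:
H(L, t) = 0 (H(L, t) = 3*(L - L) = 3*0 = 0)
u = -51 (u = -45 - 6 = -51)
√((u + 54)² + H(2, -9)²) = √((-51 + 54)² + 0²) = √(3² + 0) = √(9 + 0) = √9 = 3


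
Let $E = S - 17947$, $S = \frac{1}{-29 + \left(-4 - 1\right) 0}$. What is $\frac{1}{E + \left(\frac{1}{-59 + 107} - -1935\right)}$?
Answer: $- \frac{1392}{22288723} \approx -6.2453 \cdot 10^{-5}$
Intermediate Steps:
$S = - \frac{1}{29}$ ($S = \frac{1}{-29 - 0} = \frac{1}{-29 + 0} = \frac{1}{-29} = - \frac{1}{29} \approx -0.034483$)
$E = - \frac{520464}{29}$ ($E = - \frac{1}{29} - 17947 = - \frac{520464}{29} \approx -17947.0$)
$\frac{1}{E + \left(\frac{1}{-59 + 107} - -1935\right)} = \frac{1}{- \frac{520464}{29} + \left(\frac{1}{-59 + 107} - -1935\right)} = \frac{1}{- \frac{520464}{29} + \left(\frac{1}{48} + 1935\right)} = \frac{1}{- \frac{520464}{29} + \frac{92881}{48}} = \frac{1}{- \frac{22288723}{1392}} = - \frac{1392}{22288723}$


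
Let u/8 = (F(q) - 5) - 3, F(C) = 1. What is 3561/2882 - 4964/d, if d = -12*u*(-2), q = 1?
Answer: 2386529/484176 ≈ 4.9291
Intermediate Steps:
u = -56 (u = 8*((1 - 5) - 3) = 8*(-4 - 3) = 8*(-7) = -56)
d = -1344 (d = -12*(-56)*(-2) = 672*(-2) = -1344)
3561/2882 - 4964/d = 3561/2882 - 4964/(-1344) = 3561*(1/2882) - 4964*(-1/1344) = 3561/2882 + 1241/336 = 2386529/484176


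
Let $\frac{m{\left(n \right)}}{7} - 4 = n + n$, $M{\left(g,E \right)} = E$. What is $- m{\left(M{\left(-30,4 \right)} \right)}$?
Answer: $-84$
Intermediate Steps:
$m{\left(n \right)} = 28 + 14 n$ ($m{\left(n \right)} = 28 + 7 \left(n + n\right) = 28 + 7 \cdot 2 n = 28 + 14 n$)
$- m{\left(M{\left(-30,4 \right)} \right)} = - (28 + 14 \cdot 4) = - (28 + 56) = \left(-1\right) 84 = -84$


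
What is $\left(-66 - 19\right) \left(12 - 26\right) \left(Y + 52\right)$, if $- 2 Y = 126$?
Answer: $-13090$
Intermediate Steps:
$Y = -63$ ($Y = \left(- \frac{1}{2}\right) 126 = -63$)
$\left(-66 - 19\right) \left(12 - 26\right) \left(Y + 52\right) = \left(-66 - 19\right) \left(12 - 26\right) \left(-63 + 52\right) = \left(-85\right) \left(-14\right) \left(-11\right) = 1190 \left(-11\right) = -13090$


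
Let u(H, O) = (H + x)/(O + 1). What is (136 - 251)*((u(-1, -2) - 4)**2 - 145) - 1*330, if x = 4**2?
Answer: -25170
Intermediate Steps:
x = 16
u(H, O) = (16 + H)/(1 + O) (u(H, O) = (H + 16)/(O + 1) = (16 + H)/(1 + O))
(136 - 251)*((u(-1, -2) - 4)**2 - 145) - 1*330 = (136 - 251)*(((16 - 1)/(1 - 2) - 4)**2 - 145) - 1*330 = -115*((15/(-1) - 4)**2 - 145) - 330 = -115*((-1*15 - 4)**2 - 145) - 330 = -115*((-15 - 4)**2 - 145) - 330 = -115*((-19)**2 - 145) - 330 = -115*(361 - 145) - 330 = -115*216 - 330 = -24840 - 330 = -25170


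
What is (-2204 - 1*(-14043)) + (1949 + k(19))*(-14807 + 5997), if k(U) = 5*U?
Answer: -17995801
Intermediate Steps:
(-2204 - 1*(-14043)) + (1949 + k(19))*(-14807 + 5997) = (-2204 - 1*(-14043)) + (1949 + 5*19)*(-14807 + 5997) = (-2204 + 14043) + (1949 + 95)*(-8810) = 11839 + 2044*(-8810) = 11839 - 18007640 = -17995801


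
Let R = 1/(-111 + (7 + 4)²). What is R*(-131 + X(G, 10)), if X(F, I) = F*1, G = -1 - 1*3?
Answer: -27/2 ≈ -13.500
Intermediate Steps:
G = -4 (G = -1 - 3 = -4)
X(F, I) = F
R = ⅒ (R = 1/(-111 + 11²) = 1/(-111 + 121) = 1/10 = ⅒ ≈ 0.10000)
R*(-131 + X(G, 10)) = (-131 - 4)/10 = (⅒)*(-135) = -27/2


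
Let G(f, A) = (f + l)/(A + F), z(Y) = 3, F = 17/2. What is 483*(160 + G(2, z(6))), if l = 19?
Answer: 78162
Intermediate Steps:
F = 17/2 (F = 17*(½) = 17/2 ≈ 8.5000)
G(f, A) = (19 + f)/(17/2 + A) (G(f, A) = (f + 19)/(A + 17/2) = (19 + f)/(17/2 + A))
483*(160 + G(2, z(6))) = 483*(160 + 2*(19 + 2)/(17 + 2*3)) = 483*(160 + 2*21/(17 + 6)) = 483*(160 + 2*21/23) = 483*(160 + 2*(1/23)*21) = 483*(160 + 42/23) = 483*(3722/23) = 78162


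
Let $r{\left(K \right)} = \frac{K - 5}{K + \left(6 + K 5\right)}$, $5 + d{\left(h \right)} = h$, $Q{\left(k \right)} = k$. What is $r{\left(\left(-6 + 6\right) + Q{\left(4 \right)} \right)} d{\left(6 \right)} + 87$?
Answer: $\frac{2609}{30} \approx 86.967$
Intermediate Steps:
$d{\left(h \right)} = -5 + h$
$r{\left(K \right)} = \frac{-5 + K}{6 + 6 K}$ ($r{\left(K \right)} = \frac{-5 + K}{K + \left(6 + 5 K\right)} = \frac{-5 + K}{6 + 6 K}$)
$r{\left(\left(-6 + 6\right) + Q{\left(4 \right)} \right)} d{\left(6 \right)} + 87 = \frac{-5 + \left(\left(-6 + 6\right) + 4\right)}{6 \left(1 + \left(\left(-6 + 6\right) + 4\right)\right)} \left(-5 + 6\right) + 87 = \frac{-5 + \left(0 + 4\right)}{6 \left(1 + \left(0 + 4\right)\right)} 1 + 87 = \frac{-5 + 4}{6 \left(1 + 4\right)} 1 + 87 = \frac{1}{6} \cdot \frac{1}{5} \left(-1\right) 1 + 87 = \left(- \frac{1}{30}\right) 1 + 87 = - \frac{1}{30} + 87 = \frac{2609}{30}$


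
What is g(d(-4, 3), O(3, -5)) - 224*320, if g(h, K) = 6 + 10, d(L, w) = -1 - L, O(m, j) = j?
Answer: -71664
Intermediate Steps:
g(h, K) = 16
g(d(-4, 3), O(3, -5)) - 224*320 = 16 - 224*320 = 16 - 71680 = -71664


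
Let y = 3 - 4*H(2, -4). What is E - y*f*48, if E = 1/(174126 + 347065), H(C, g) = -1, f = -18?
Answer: 3152163169/521191 ≈ 6048.0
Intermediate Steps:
y = 7 (y = 3 - 4*(-1) = 3 + 4 = 7)
E = 1/521191 ≈ 1.9187e-6
E - y*f*48 = 1/521191 - 7*(-18)*48 = 1/521191 - (-126)*48 = 1/521191 - 1*(-6048) = 1/521191 + 6048 = 3152163169/521191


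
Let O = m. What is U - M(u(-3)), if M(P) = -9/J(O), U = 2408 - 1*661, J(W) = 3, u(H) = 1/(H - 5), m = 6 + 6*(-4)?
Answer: 1750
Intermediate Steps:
m = -18 (m = 6 - 24 = -18)
u(H) = 1/(-5 + H)
O = -18
U = 1747 (U = 2408 - 661 = 1747)
M(P) = -3 (M(P) = -9/3 = -9*1/3 = -3)
U - M(u(-3)) = 1747 - 1*(-3) = 1747 + 3 = 1750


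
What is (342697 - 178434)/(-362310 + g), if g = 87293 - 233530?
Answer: -164263/508547 ≈ -0.32300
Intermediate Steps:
g = -146237
(342697 - 178434)/(-362310 + g) = (342697 - 178434)/(-362310 - 146237) = 164263/(-508547) = 164263*(-1/508547) = -164263/508547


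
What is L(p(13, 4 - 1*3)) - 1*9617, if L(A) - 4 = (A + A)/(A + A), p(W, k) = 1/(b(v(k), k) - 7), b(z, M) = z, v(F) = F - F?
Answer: -9612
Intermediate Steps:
v(F) = 0
p(W, k) = -1/7 (p(W, k) = 1/(0 - 7) = 1/(-7) = -1/7)
L(A) = 5 (L(A) = 4 + (A + A)/(A + A) = 4 + (2*A)/((2*A)) = 4 + (2*A)*(1/(2*A)) = 4 + 1 = 5)
L(p(13, 4 - 1*3)) - 1*9617 = 5 - 1*9617 = 5 - 9617 = -9612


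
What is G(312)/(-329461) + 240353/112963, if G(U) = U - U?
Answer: 240353/112963 ≈ 2.1277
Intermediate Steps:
G(U) = 0
G(312)/(-329461) + 240353/112963 = 0/(-329461) + 240353/112963 = 0*(-1/329461) + 240353*(1/112963) = 0 + 240353/112963 = 240353/112963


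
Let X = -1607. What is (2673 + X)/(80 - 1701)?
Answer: -1066/1621 ≈ -0.65762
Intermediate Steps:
(2673 + X)/(80 - 1701) = (2673 - 1607)/(80 - 1701) = 1066/(-1621) = 1066*(-1/1621) = -1066/1621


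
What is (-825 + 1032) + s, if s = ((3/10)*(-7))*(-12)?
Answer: 1161/5 ≈ 232.20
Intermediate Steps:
s = 126/5 (s = ((3*(⅒))*(-7))*(-12) = ((3/10)*(-7))*(-12) = -21/10*(-12) = 126/5 ≈ 25.200)
(-825 + 1032) + s = (-825 + 1032) + 126/5 = 207 + 126/5 = 1161/5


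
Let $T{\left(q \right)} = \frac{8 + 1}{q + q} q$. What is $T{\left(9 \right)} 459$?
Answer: $\frac{4131}{2} \approx 2065.5$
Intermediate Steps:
$T{\left(q \right)} = \frac{9}{2}$ ($T{\left(q \right)} = \frac{9}{2 q} q = \frac{9}{2}$)
$T{\left(9 \right)} 459 = \frac{9}{2} \cdot 459 = \frac{4131}{2}$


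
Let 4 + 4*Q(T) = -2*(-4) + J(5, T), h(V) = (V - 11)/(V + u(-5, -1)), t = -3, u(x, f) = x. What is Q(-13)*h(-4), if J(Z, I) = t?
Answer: 5/12 ≈ 0.41667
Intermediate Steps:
h(V) = (-11 + V)/(-5 + V) (h(V) = (V - 11)/(V - 5) = (-11 + V)/(-5 + V))
J(Z, I) = -3
Q(T) = 1/4 (Q(T) = -1 + (-2*(-4) - 3)/4 = -1 + (8 - 3)/4 = -1 + (1/4)*5 = -1 + 5/4 = 1/4)
Q(-13)*h(-4) = ((-11 - 4)/(-5 - 4))/4 = (-15/(-9))/4 = (-1/9*(-15))/4 = (1/4)*(5/3) = 5/12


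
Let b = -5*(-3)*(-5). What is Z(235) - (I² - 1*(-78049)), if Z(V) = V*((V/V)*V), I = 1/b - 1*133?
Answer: -227905576/5625 ≈ -40517.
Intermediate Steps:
b = -75 (b = 15*(-5) = -75)
I = -9976/75 (I = 1/(-75) - 1*133 = -1/75 - 133 = -9976/75 ≈ -133.01)
Z(V) = V² (Z(V) = V*(1*V) = V*V = V²)
Z(235) - (I² - 1*(-78049)) = 235² - ((-9976/75)² - 1*(-78049)) = 55225 - (99520576/5625 + 78049) = 55225 - 1*538546201/5625 = 55225 - 538546201/5625 = -227905576/5625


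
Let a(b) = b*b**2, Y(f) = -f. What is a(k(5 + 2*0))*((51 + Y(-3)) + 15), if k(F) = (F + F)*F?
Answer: 8625000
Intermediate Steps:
k(F) = 2*F**2 (k(F) = (2*F)*F = 2*F**2)
a(b) = b**3
a(k(5 + 2*0))*((51 + Y(-3)) + 15) = (2*(5 + 2*0)**2)**3*((51 - 1*(-3)) + 15) = (2*(5 + 0)**2)**3*((51 + 3) + 15) = (2*5**2)**3*(54 + 15) = (2*25)**3*69 = 50**3*69 = 125000*69 = 8625000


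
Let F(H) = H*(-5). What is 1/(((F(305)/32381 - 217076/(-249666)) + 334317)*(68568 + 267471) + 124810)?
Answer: 1347405791/151372890863786845332 ≈ 8.9012e-12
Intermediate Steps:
F(H) = -5*H
1/(((F(305)/32381 - 217076/(-249666)) + 334317)*(68568 + 267471) + 124810) = 1/(((-5*305/32381 - 217076/(-249666)) + 334317)*(68568 + 267471) + 124810) = 1/(((-1525*1/32381 - 217076*(-1/249666)) + 334317)*336039 + 124810) = 1/(((-1525/32381 + 108538/124833) + 334317)*336039 + 124810) = 1/((3324198653/4042217373 + 334317)*336039 + 124810) = 1/((1351385309687894/4042217373)*336039 + 124810) = 1/(151372722694070070622/1347405791 + 124810) = 1/(151372890863786845332/1347405791) = 1347405791/151372890863786845332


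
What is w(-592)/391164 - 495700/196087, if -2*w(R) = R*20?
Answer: -1302291620/518257941 ≈ -2.5128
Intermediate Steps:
w(R) = -10*R (w(R) = -R*20/2 = -10*R)
w(-592)/391164 - 495700/196087 = -10*(-592)/391164 - 495700/196087 = 5920*(1/391164) - 495700*1/196087 = 40/2643 - 495700/196087 = -1302291620/518257941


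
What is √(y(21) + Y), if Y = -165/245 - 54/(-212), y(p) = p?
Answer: √11331294/742 ≈ 4.5367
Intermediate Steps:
Y = -2175/5194 (Y = -165*1/245 - 54*(-1/212) = -33/49 + 27/106 = -2175/5194 ≈ -0.41875)
√(y(21) + Y) = √(21 - 2175/5194) = √(106899/5194) = √11331294/742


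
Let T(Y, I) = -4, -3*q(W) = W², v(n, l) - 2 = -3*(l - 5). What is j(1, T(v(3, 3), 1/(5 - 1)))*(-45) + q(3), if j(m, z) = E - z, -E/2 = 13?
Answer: 987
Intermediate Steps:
v(n, l) = 17 - 3*l (v(n, l) = 2 - 3*(l - 5) = 2 - 3*(-5 + l) = 2 + (15 - 3*l) = 17 - 3*l)
E = -26 (E = -2*13 = -26)
q(W) = -W²/3
j(m, z) = -26 - z
j(1, T(v(3, 3), 1/(5 - 1)))*(-45) + q(3) = (-26 - 1*(-4))*(-45) - ⅓*3² = (-26 + 4)*(-45) - ⅓*9 = -22*(-45) - 3 = 990 - 3 = 987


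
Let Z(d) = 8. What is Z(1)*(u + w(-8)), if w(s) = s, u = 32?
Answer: 192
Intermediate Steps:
Z(1)*(u + w(-8)) = 8*(32 - 8) = 8*24 = 192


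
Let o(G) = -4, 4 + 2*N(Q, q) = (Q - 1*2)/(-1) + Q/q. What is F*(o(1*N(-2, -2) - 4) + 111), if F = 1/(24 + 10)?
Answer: 107/34 ≈ 3.1471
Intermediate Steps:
N(Q, q) = -1 - Q/2 + Q/(2*q) (N(Q, q) = -2 + ((Q - 1*2)/(-1) + Q/q)/2 = -2 + ((Q - 2)*(-1) + Q/q)/2 = -2 + ((-2 + Q)*(-1) + Q/q)/2 = -2 + ((2 - Q) + Q/q)/2 = -2 + (2 - Q + Q/q)/2 = -2 + (1 - Q/2 + Q/(2*q)) = -1 - Q/2 + Q/(2*q))
F = 1/34 ≈ 0.029412
F*(o(1*N(-2, -2) - 4) + 111) = (-4 + 111)/34 = (1/34)*107 = 107/34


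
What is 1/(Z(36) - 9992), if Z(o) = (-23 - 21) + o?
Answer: -1/10000 ≈ -0.00010000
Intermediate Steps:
Z(o) = -44 + o
1/(Z(36) - 9992) = 1/((-44 + 36) - 9992) = 1/(-8 - 9992) = 1/(-10000) = -1/10000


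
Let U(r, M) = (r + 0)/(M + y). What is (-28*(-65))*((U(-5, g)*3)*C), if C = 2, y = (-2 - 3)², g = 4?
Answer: -54600/29 ≈ -1882.8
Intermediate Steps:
y = 25 (y = (-5)² = 25)
U(r, M) = r/(25 + M) (U(r, M) = (r + 0)/(M + 25) = r/(25 + M))
(-28*(-65))*((U(-5, g)*3)*C) = (-28*(-65))*((-5/(25 + 4)*3)*2) = 1820*((-5/29*3)*2) = 1820*((-5*1/29*3)*2) = 1820*(-5/29*3*2) = 1820*(-15/29*2) = 1820*(-30/29) = -54600/29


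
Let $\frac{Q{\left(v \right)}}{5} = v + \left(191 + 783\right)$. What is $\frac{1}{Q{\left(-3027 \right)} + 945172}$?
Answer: $\frac{1}{934907} \approx 1.0696 \cdot 10^{-6}$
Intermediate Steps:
$Q{\left(v \right)} = 4870 + 5 v$ ($Q{\left(v \right)} = 5 \left(v + \left(191 + 783\right)\right) = 5 \left(v + 974\right) = 5 \left(974 + v\right) = 4870 + 5 v$)
$\frac{1}{Q{\left(-3027 \right)} + 945172} = \frac{1}{\left(4870 + 5 \left(-3027\right)\right) + 945172} = \frac{1}{\left(4870 - 15135\right) + 945172} = \frac{1}{-10265 + 945172} = \frac{1}{934907}$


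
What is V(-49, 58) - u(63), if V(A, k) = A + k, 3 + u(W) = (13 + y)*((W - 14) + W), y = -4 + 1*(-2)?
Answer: -772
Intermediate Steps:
y = -6 (y = -4 - 2 = -6)
u(W) = -101 + 14*W (u(W) = -3 + (13 - 6)*((W - 14) + W) = -3 + 7*((-14 + W) + W) = -3 + 7*(-14 + 2*W) = -3 + (-98 + 14*W) = -101 + 14*W)
V(-49, 58) - u(63) = (-49 + 58) - (-101 + 14*63) = 9 - (-101 + 882) = 9 - 1*781 = 9 - 781 = -772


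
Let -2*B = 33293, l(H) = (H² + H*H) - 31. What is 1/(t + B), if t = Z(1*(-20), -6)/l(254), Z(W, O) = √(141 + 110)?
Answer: -1108074805254586/18445567245670464845 - 516004*√251/18445567245670464845 ≈ -6.0073e-5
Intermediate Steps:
l(H) = -31 + 2*H² (l(H) = (H² + H²) - 31 = 2*H² - 31 = -31 + 2*H²)
Z(W, O) = √251
B = -33293/2 (B = -½*33293 = -33293/2 ≈ -16647.)
t = √251/129001 (t = √251/(-31 + 2*254²) = √251/(-31 + 2*64516) = √251/(-31 + 129032) = √251/129001 ≈ 0.00012281)
1/(t + B) = 1/(√251/129001 - 33293/2) = 1/(-33293/2 + √251/129001)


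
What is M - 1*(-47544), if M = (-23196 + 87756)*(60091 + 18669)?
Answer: 5084793144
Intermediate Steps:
M = 5084745600 (M = 64560*78760 = 5084745600)
M - 1*(-47544) = 5084745600 - 1*(-47544) = 5084745600 + 47544 = 5084793144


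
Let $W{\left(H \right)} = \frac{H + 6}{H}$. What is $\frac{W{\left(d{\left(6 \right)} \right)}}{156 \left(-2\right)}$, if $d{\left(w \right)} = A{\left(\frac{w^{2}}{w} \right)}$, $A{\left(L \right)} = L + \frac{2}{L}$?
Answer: $- \frac{37}{5928} \approx -0.0062416$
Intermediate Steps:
$d{\left(w \right)} = w + \frac{2}{w}$ ($d{\left(w \right)} = \frac{w^{2}}{w} + \frac{2}{\frac{1}{w} w^{2}} = w + \frac{2}{w}$)
$W{\left(H \right)} = \frac{6 + H}{H}$
$\frac{W{\left(d{\left(6 \right)} \right)}}{156 \left(-2\right)} = \frac{\frac{1}{6 + \frac{2}{6}} \left(6 + \left(6 + \frac{2}{6}\right)\right)}{156 \left(-2\right)} = \frac{\frac{1}{6 + 2 \cdot \frac{1}{6}} \left(6 + \left(6 + 2 \cdot \frac{1}{6}\right)\right)}{-312} = \frac{6 + \left(6 + \frac{1}{3}\right)}{6 + \frac{1}{3}} \left(- \frac{1}{312}\right) = \frac{6 + \frac{19}{3}}{\frac{19}{3}} \left(- \frac{1}{312}\right) = \frac{3}{19} \cdot \frac{37}{3} \left(- \frac{1}{312}\right) = \frac{37}{19} \left(- \frac{1}{312}\right) = - \frac{37}{5928}$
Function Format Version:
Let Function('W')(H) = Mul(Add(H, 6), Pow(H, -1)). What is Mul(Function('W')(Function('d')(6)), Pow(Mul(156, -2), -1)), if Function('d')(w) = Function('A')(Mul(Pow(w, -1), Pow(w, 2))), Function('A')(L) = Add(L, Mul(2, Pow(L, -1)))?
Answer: Rational(-37, 5928) ≈ -0.0062416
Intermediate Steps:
Function('d')(w) = Add(w, Mul(2, Pow(w, -1))) (Function('d')(w) = Add(Mul(Pow(w, -1), Pow(w, 2)), Mul(2, Pow(Mul(Pow(w, -1), Pow(w, 2)), -1))) = Add(w, Mul(2, Pow(w, -1))))
Function('W')(H) = Mul(Pow(H, -1), Add(6, H)) (Function('W')(H) = Mul(Add(6, H), Pow(H, -1)) = Mul(Pow(H, -1), Add(6, H)))
Mul(Function('W')(Function('d')(6)), Pow(Mul(156, -2), -1)) = Mul(Mul(Pow(Add(6, Mul(2, Pow(6, -1))), -1), Add(6, Add(6, Mul(2, Pow(6, -1))))), Pow(Mul(156, -2), -1)) = Mul(Mul(Pow(Add(6, Mul(2, Rational(1, 6))), -1), Add(6, Add(6, Mul(2, Rational(1, 6))))), Pow(-312, -1)) = Mul(Mul(Pow(Add(6, Rational(1, 3)), -1), Add(6, Add(6, Rational(1, 3)))), Rational(-1, 312)) = Mul(Mul(Pow(Rational(19, 3), -1), Add(6, Rational(19, 3))), Rational(-1, 312)) = Mul(Mul(Rational(3, 19), Rational(37, 3)), Rational(-1, 312)) = Mul(Rational(37, 19), Rational(-1, 312)) = Rational(-37, 5928)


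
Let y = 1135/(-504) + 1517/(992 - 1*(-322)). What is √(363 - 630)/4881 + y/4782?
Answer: -40379/175939344 + I*√267/4881 ≈ -0.00022951 + 0.0033477*I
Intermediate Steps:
y = -40379/36792 (y = 1135*(-1/504) + 1517/(992 + 322) = -1135/504 + 1517/1314 = -40379/36792 ≈ -1.0975)
√(363 - 630)/4881 + y/4782 = √(363 - 630)/4881 - 40379/36792/4782 = √(-267)*(1/4881) - 40379/36792*1/4782 = (I*√267)*(1/4881) - 40379/175939344 = I*√267/4881 - 40379/175939344 = -40379/175939344 + I*√267/4881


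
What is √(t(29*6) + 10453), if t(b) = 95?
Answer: 6*√293 ≈ 102.70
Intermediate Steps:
√(t(29*6) + 10453) = √(95 + 10453) = √10548 = 6*√293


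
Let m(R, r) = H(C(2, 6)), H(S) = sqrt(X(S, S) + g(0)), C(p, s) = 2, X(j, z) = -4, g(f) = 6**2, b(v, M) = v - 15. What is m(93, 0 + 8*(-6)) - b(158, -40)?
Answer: -143 + 4*sqrt(2) ≈ -137.34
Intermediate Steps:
b(v, M) = -15 + v
g(f) = 36
H(S) = 4*sqrt(2) (H(S) = sqrt(-4 + 36) = sqrt(32) = 4*sqrt(2))
m(R, r) = 4*sqrt(2)
m(93, 0 + 8*(-6)) - b(158, -40) = 4*sqrt(2) - (-15 + 158) = 4*sqrt(2) - 1*143 = 4*sqrt(2) - 143 = -143 + 4*sqrt(2)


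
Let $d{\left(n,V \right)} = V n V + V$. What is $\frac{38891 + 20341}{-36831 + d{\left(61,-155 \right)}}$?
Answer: $\frac{59232}{1428539} \approx 0.041463$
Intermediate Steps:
$d{\left(n,V \right)} = V + n V^{2}$ ($d{\left(n,V \right)} = n V^{2} + V = V + n V^{2}$)
$\frac{38891 + 20341}{-36831 + d{\left(61,-155 \right)}} = \frac{38891 + 20341}{-36831 - 155 \left(1 - 9455\right)} = \frac{59232}{-36831 - 155 \left(1 - 9455\right)} = \frac{59232}{-36831 - -1465370} = \frac{59232}{-36831 + 1465370} = \frac{59232}{1428539}$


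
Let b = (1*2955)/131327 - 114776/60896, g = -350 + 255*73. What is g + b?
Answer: 18256948774851/999661124 ≈ 18263.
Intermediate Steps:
g = 18265 (g = -350 + 18615 = 18265)
b = -1861655009/999661124 (b = 2955*(1/131327) - 114776*1/60896 = 2955/131327 - 14347/7612 = -1861655009/999661124 ≈ -1.8623)
g + b = 18265 - 1861655009/999661124 = 18256948774851/999661124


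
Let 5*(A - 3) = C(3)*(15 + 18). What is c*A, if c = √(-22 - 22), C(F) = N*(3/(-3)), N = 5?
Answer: -60*I*√11 ≈ -199.0*I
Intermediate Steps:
C(F) = -5 (C(F) = 5*(3/(-3)) = 5*(3*(-⅓)) = 5*(-1) = -5)
c = 2*I*√11 (c = √(-44) = 2*I*√11 ≈ 6.6332*I)
A = -30 (A = 3 + (-5*(15 + 18))/5 = 3 + (-5*33)/5 = 3 + (⅕)*(-165) = 3 - 33 = -30)
c*A = (2*I*√11)*(-30) = -60*I*√11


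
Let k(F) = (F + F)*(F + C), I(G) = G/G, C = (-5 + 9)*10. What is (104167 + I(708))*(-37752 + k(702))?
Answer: 104586338688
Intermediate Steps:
C = 40 (C = 4*10 = 40)
I(G) = 1
k(F) = 2*F*(40 + F) (k(F) = (F + F)*(F + 40) = (2*F)*(40 + F) = 2*F*(40 + F))
(104167 + I(708))*(-37752 + k(702)) = (104167 + 1)*(-37752 + 2*702*(40 + 702)) = 104168*(-37752 + 2*702*742) = 104168*(-37752 + 1041768) = 104168*1004016 = 104586338688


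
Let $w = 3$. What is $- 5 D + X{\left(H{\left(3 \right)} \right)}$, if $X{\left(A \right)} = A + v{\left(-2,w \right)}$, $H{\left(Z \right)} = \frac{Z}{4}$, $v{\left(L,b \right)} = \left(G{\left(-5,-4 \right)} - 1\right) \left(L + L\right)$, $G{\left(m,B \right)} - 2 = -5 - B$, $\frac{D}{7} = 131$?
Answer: $- \frac{18337}{4} \approx -4584.3$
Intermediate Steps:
$D = 917$ ($D = 7 \cdot 131 = 917$)
$G{\left(m,B \right)} = -3 - B$ ($G{\left(m,B \right)} = 2 - \left(5 + B\right) = -3 - B$)
$v{\left(L,b \right)} = 0$ ($v{\left(L,b \right)} = \left(\left(-3 - -4\right) - 1\right) \left(L + L\right) = \left(\left(-3 + 4\right) - 1\right) 2 L = \left(1 - 1\right) 2 L = 0 \cdot 2 L = 0$)
$H{\left(Z \right)} = \frac{Z}{4}$ ($H{\left(Z \right)} = Z \frac{1}{4} = \frac{Z}{4}$)
$X{\left(A \right)} = A$ ($X{\left(A \right)} = A + 0 = A$)
$- 5 D + X{\left(H{\left(3 \right)} \right)} = \left(-5\right) 917 + \frac{1}{4} \cdot 3 = -4585 + \frac{3}{4} = - \frac{18337}{4}$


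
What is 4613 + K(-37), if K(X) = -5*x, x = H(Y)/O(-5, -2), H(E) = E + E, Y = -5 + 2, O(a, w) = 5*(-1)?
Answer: 4607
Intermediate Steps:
O(a, w) = -5
Y = -3
H(E) = 2*E
x = 6/5 (x = (2*(-3))/(-5) = -6*(-1/5) = 6/5 ≈ 1.2000)
K(X) = -6 (K(X) = -5*6/5 = -6)
4613 + K(-37) = 4613 - 6 = 4607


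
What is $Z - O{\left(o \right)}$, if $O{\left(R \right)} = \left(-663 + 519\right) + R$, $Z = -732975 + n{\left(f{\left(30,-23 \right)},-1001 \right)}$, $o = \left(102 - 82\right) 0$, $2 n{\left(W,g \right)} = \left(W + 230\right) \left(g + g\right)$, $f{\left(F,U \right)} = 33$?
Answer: $-996094$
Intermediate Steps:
$n{\left(W,g \right)} = g \left(230 + W\right)$ ($n{\left(W,g \right)} = \frac{\left(W + 230\right) \left(g + g\right)}{2} = \frac{\left(230 + W\right) 2 g}{2} = \frac{2 g \left(230 + W\right)}{2} = g \left(230 + W\right)$)
$o = 0$ ($o = \left(102 - 82\right) 0 = 20 \cdot 0 = 0$)
$Z = -996238$ ($Z = -732975 - 1001 \left(230 + 33\right) = -732975 - 263263 = -996238$)
$O{\left(R \right)} = -144 + R$
$Z - O{\left(o \right)} = -996238 - \left(-144 + 0\right) = -996238 - -144 = -996238 + 144 = -996094$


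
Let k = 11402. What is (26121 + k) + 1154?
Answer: 38677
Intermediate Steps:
(26121 + k) + 1154 = (26121 + 11402) + 1154 = 37523 + 1154 = 38677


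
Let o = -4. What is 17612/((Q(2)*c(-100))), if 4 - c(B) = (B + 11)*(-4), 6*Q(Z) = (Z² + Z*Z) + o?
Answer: -13209/176 ≈ -75.051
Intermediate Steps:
Q(Z) = -⅔ + Z²/3 (Q(Z) = ((Z² + Z*Z) - 4)/6 = ((Z² + Z²) - 4)/6 = (2*Z² - 4)/6 = (-4 + 2*Z²)/6 = -⅔ + Z²/3)
c(B) = 48 + 4*B (c(B) = 4 - (B + 11)*(-4) = 4 - (11 + B)*(-4) = 4 - (-44 - 4*B) = 4 + (44 + 4*B) = 48 + 4*B)
17612/((Q(2)*c(-100))) = 17612/(((-⅔ + (⅓)*2²)*(48 + 4*(-100)))) = 17612/(((-⅔ + (⅓)*4)*(48 - 400))) = 17612/(((-⅔ + 4/3)*(-352))) = 17612/(((⅔)*(-352))) = 17612/(-704/3) = 17612*(-3/704) = -13209/176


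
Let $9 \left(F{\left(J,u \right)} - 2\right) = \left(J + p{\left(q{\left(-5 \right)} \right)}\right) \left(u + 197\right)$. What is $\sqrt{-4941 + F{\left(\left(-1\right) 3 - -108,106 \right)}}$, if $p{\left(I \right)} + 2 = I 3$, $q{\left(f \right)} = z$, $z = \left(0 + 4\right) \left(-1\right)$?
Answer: $\frac{i \sqrt{16878}}{3} \approx 43.305 i$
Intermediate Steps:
$z = -4$ ($z = 4 \left(-1\right) = -4$)
$q{\left(f \right)} = -4$
$p{\left(I \right)} = -2 + 3 I$ ($p{\left(I \right)} = -2 + I 3 = -2 + 3 I$)
$F{\left(J,u \right)} = 2 + \frac{\left(-14 + J\right) \left(197 + u\right)}{9}$ ($F{\left(J,u \right)} = 2 + \frac{\left(J + \left(-2 + 3 \left(-4\right)\right)\right) \left(u + 197\right)}{9} = 2 + \frac{\left(J - 14\right) \left(197 + u\right)}{9} = 2 + \frac{\left(-14 + J\right) \left(197 + u\right)}{9}$)
$\sqrt{-4941 + F{\left(\left(-1\right) 3 - -108,106 \right)}} = \sqrt{-4941 + \left(- \frac{2740}{9} - \frac{1484}{9} + \frac{197 \left(\left(-1\right) 3 - -108\right)}{9} + \frac{1}{9} \left(\left(-1\right) 3 - -108\right) 106\right)} = \sqrt{-4941 + \left(- \frac{2740}{9} - \frac{1484}{9} + \frac{197 \left(-3 + 108\right)}{9} + \frac{1}{9} \left(-3 + 108\right) 106\right)} = \sqrt{-4941 + \left(- \frac{2740}{9} - \frac{1484}{9} + \frac{197}{9} \cdot 105 + \frac{1}{9} \cdot 105 \cdot 106\right)} = \sqrt{-4941 + \left(- \frac{2740}{9} - \frac{1484}{9} + \frac{6895}{3} + \frac{3710}{3}\right)} = \sqrt{-4941 + \frac{9197}{3}} = \sqrt{- \frac{5626}{3}} = \frac{i \sqrt{16878}}{3}$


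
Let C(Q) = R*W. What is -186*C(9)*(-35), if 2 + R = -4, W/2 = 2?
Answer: -156240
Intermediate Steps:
W = 4 (W = 2*2 = 4)
R = -6 (R = -2 - 4 = -6)
C(Q) = -24 (C(Q) = -6*4 = -24)
-186*C(9)*(-35) = -186*(-24)*(-35) = 4464*(-35) = -156240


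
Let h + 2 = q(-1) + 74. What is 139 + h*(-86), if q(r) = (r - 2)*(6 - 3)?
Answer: -5279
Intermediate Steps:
q(r) = -6 + 3*r (q(r) = (-2 + r)*3 = -6 + 3*r)
h = 63 (h = -2 + ((-6 + 3*(-1)) + 74) = -2 + ((-6 - 3) + 74) = -2 + (-9 + 74) = -2 + 65 = 63)
139 + h*(-86) = 139 + 63*(-86) = 139 - 5418 = -5279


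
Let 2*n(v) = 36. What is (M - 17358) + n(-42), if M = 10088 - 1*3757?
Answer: -11009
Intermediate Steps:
M = 6331 (M = 10088 - 3757 = 6331)
n(v) = 18 (n(v) = (½)*36 = 18)
(M - 17358) + n(-42) = (6331 - 17358) + 18 = -11027 + 18 = -11009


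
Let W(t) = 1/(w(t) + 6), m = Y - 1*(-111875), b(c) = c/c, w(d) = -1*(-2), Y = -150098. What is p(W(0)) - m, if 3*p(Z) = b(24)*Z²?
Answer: 7338817/192 ≈ 38223.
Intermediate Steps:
w(d) = 2
b(c) = 1
m = -38223 (m = -150098 - 1*(-111875) = -150098 + 111875 = -38223)
W(t) = ⅛ (W(t) = 1/(2 + 6) = 1/8 = ⅛)
p(Z) = Z²/3 (p(Z) = (1*Z²)/3 = Z²/3)
p(W(0)) - m = (⅛)²/3 - 1*(-38223) = (⅓)*(1/64) + 38223 = 1/192 + 38223 = 7338817/192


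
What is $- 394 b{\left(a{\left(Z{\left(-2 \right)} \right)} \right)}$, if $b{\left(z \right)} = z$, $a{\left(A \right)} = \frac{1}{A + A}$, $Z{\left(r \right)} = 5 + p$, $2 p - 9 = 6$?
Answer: $- \frac{394}{25} \approx -15.76$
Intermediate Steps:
$p = \frac{15}{2}$ ($p = \frac{9}{2} + \frac{1}{2} \cdot 6 = \frac{9}{2} + 3 = \frac{15}{2} \approx 7.5$)
$Z{\left(r \right)} = \frac{25}{2}$ ($Z{\left(r \right)} = 5 + \frac{15}{2} = \frac{25}{2}$)
$a{\left(A \right)} = \frac{1}{2 A}$
$- 394 b{\left(a{\left(Z{\left(-2 \right)} \right)} \right)} = - 394 \frac{1}{2 \cdot \frac{25}{2}} = - 394 \cdot \frac{1}{2} \cdot \frac{2}{25} = \left(-394\right) \frac{1}{25} = - \frac{394}{25}$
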